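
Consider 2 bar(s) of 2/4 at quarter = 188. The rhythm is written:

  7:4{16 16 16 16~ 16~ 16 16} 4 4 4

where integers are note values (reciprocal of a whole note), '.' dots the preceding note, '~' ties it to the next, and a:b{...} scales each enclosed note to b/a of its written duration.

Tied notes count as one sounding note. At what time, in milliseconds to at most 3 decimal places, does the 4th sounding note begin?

1. 0.0ms @ 0 + 45.593ms (1/7)
2. 45.593ms @ 1/7 + 45.593ms (1/7)
3. 91.185ms @ 2/7 + 45.593ms (1/7)
4. 136.778ms @ 3/7 + 136.778ms (3/7)
5. 273.556ms @ 6/7 + 45.593ms (1/7)
6. 319.149ms @ 1 + 319.149ms (1)
7. 638.298ms @ 2 + 319.149ms (1)
8. 957.447ms @ 3 + 319.149ms (1)

note 4 onset = 3/7b = 136.778ms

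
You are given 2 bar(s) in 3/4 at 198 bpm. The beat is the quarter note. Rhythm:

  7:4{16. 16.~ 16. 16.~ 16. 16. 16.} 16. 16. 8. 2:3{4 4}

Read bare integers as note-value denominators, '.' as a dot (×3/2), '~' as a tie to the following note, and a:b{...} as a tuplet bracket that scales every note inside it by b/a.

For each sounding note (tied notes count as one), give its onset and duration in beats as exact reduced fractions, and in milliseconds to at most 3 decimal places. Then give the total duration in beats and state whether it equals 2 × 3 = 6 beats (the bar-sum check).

1) 0.0ms=0b +64.935ms=3/14b
2) 64.935ms=3/14b +129.87ms=3/7b
3) 194.805ms=9/14b +129.87ms=3/7b
4) 324.675ms=15/14b +64.935ms=3/14b
5) 389.61ms=9/7b +64.935ms=3/14b
6) 454.545ms=3/2b +113.636ms=3/8b
7) 568.182ms=15/8b +113.636ms=3/8b
8) 681.818ms=9/4b +227.273ms=3/4b
9) 909.091ms=3b +454.545ms=3/2b
10) 1363.636ms=9/2b +454.545ms=3/2b
Σ=6b of 6 (198bpm 3/4) — PASS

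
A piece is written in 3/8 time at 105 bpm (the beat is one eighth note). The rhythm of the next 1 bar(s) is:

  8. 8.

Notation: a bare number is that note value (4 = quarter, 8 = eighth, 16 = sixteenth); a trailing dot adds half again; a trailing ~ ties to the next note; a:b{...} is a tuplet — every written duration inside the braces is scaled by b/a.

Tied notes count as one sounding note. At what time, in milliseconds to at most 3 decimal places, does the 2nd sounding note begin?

1. 0.0ms @ 0 + 857.143ms (3/2)
2. 857.143ms @ 3/2 + 857.143ms (3/2)

note 2 onset = 3/2b = 857.143ms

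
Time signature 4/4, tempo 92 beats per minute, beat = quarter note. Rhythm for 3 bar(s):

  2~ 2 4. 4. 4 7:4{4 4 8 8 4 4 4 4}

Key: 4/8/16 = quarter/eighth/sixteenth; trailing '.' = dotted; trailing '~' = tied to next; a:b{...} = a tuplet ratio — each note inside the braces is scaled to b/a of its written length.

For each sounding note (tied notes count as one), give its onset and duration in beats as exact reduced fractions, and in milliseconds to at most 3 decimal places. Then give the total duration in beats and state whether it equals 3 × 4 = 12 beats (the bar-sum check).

1) 0.0ms=0b +2608.696ms=4b
2) 2608.696ms=4b +978.261ms=3/2b
3) 3586.957ms=11/2b +978.261ms=3/2b
4) 4565.217ms=7b +652.174ms=1b
5) 5217.391ms=8b +372.671ms=4/7b
6) 5590.062ms=60/7b +372.671ms=4/7b
7) 5962.733ms=64/7b +186.335ms=2/7b
8) 6149.068ms=66/7b +186.335ms=2/7b
9) 6335.404ms=68/7b +372.671ms=4/7b
10) 6708.075ms=72/7b +372.671ms=4/7b
11) 7080.745ms=76/7b +372.671ms=4/7b
12) 7453.416ms=80/7b +372.671ms=4/7b
Σ=12b of 12 (92bpm 4/4) — PASS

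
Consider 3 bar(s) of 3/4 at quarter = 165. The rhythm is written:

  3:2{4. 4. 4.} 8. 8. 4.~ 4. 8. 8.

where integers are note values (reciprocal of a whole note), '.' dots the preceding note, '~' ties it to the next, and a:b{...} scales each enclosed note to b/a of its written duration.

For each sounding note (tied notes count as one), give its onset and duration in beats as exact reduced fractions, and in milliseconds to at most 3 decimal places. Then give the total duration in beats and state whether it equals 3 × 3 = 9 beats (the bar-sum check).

1) 0.0ms=0b +363.636ms=1b
2) 363.636ms=1b +363.636ms=1b
3) 727.273ms=2b +363.636ms=1b
4) 1090.909ms=3b +272.727ms=3/4b
5) 1363.636ms=15/4b +272.727ms=3/4b
6) 1636.364ms=9/2b +1090.909ms=3b
7) 2727.273ms=15/2b +272.727ms=3/4b
8) 3000.0ms=33/4b +272.727ms=3/4b
Σ=9b of 9 (165bpm 3/4) — PASS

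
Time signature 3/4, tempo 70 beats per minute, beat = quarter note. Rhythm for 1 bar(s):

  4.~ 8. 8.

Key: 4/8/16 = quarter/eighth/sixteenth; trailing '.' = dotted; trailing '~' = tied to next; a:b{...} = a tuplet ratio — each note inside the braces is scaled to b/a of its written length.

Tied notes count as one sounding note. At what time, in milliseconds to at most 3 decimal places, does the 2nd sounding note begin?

1. 0.0ms @ 0 + 1928.571ms (9/4)
2. 1928.571ms @ 9/4 + 642.857ms (3/4)

note 2 onset = 9/4b = 1928.571ms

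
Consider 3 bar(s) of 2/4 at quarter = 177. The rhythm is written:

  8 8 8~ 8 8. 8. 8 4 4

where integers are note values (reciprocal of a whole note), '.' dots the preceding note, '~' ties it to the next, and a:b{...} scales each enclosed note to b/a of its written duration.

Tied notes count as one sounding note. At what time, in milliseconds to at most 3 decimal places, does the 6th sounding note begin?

note 6 onset = 7/2b = 1186.441ms

1. 0.0ms @ 0 + 169.492ms (1/2)
2. 169.492ms @ 1/2 + 169.492ms (1/2)
3. 338.983ms @ 1 + 338.983ms (1)
4. 677.966ms @ 2 + 254.237ms (3/4)
5. 932.203ms @ 11/4 + 254.237ms (3/4)
6. 1186.441ms @ 7/2 + 169.492ms (1/2)
7. 1355.932ms @ 4 + 338.983ms (1)
8. 1694.915ms @ 5 + 338.983ms (1)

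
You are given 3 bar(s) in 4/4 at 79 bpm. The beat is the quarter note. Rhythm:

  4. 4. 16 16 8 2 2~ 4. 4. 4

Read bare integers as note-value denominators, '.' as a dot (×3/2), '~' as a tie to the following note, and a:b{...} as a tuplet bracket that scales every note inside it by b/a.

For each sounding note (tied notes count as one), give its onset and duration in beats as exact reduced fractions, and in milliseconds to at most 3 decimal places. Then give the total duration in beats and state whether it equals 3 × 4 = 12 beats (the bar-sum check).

1) 0.0ms=0b +1139.241ms=3/2b
2) 1139.241ms=3/2b +1139.241ms=3/2b
3) 2278.481ms=3b +189.873ms=1/4b
4) 2468.354ms=13/4b +189.873ms=1/4b
5) 2658.228ms=7/2b +379.747ms=1/2b
6) 3037.975ms=4b +1518.987ms=2b
7) 4556.962ms=6b +2658.228ms=7/2b
8) 7215.19ms=19/2b +1139.241ms=3/2b
9) 8354.43ms=11b +759.494ms=1b
Σ=12b of 12 (79bpm 4/4) — PASS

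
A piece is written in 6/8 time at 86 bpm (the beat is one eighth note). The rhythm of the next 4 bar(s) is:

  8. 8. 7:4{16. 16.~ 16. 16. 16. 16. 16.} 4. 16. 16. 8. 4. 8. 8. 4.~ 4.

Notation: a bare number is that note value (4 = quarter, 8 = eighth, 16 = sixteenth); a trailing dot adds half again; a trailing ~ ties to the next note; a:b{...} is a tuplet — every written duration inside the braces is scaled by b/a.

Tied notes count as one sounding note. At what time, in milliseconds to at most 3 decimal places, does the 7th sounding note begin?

note 7 onset = 36/7b = 3588.04ms

1. 0.0ms @ 0 + 1046.512ms (3/2)
2. 1046.512ms @ 3/2 + 1046.512ms (3/2)
3. 2093.023ms @ 3 + 299.003ms (3/7)
4. 2392.027ms @ 24/7 + 598.007ms (6/7)
5. 2990.033ms @ 30/7 + 299.003ms (3/7)
6. 3289.037ms @ 33/7 + 299.003ms (3/7)
7. 3588.04ms @ 36/7 + 299.003ms (3/7)
8. 3887.043ms @ 39/7 + 299.003ms (3/7)
9. 4186.047ms @ 6 + 2093.023ms (3)
10. 6279.07ms @ 9 + 523.256ms (3/4)
11. 6802.326ms @ 39/4 + 523.256ms (3/4)
12. 7325.581ms @ 21/2 + 1046.512ms (3/2)
13. 8372.093ms @ 12 + 2093.023ms (3)
14. 10465.116ms @ 15 + 1046.512ms (3/2)
15. 11511.628ms @ 33/2 + 1046.512ms (3/2)
16. 12558.14ms @ 18 + 4186.047ms (6)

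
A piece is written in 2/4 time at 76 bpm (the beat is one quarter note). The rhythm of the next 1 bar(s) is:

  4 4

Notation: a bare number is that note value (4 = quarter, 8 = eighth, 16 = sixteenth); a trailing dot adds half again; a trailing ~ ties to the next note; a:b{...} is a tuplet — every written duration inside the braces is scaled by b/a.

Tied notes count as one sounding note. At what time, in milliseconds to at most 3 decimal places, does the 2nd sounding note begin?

note 2 onset = 1b = 789.474ms

1. 0.0ms @ 0 + 789.474ms (1)
2. 789.474ms @ 1 + 789.474ms (1)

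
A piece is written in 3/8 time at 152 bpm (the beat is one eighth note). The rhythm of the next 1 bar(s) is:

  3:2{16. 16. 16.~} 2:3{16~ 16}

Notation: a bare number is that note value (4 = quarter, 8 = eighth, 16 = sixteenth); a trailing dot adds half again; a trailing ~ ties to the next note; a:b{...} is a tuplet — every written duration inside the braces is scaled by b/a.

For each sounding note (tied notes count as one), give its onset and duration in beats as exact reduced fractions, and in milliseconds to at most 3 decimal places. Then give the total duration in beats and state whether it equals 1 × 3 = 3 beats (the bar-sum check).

1) 0.0ms=0b +197.368ms=1/2b
2) 197.368ms=1/2b +197.368ms=1/2b
3) 394.737ms=1b +789.474ms=2b
Σ=3b of 3 (152bpm 3/8) — PASS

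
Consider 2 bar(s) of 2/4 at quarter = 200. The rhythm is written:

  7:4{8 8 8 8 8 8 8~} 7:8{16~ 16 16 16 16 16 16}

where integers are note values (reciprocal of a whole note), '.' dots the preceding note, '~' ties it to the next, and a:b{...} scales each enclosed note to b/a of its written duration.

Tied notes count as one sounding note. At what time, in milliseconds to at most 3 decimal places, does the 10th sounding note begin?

1. 0.0ms @ 0 + 85.714ms (2/7)
2. 85.714ms @ 2/7 + 85.714ms (2/7)
3. 171.429ms @ 4/7 + 85.714ms (2/7)
4. 257.143ms @ 6/7 + 85.714ms (2/7)
5. 342.857ms @ 8/7 + 85.714ms (2/7)
6. 428.571ms @ 10/7 + 85.714ms (2/7)
7. 514.286ms @ 12/7 + 257.143ms (6/7)
8. 771.429ms @ 18/7 + 85.714ms (2/7)
9. 857.143ms @ 20/7 + 85.714ms (2/7)
10. 942.857ms @ 22/7 + 85.714ms (2/7)
11. 1028.571ms @ 24/7 + 85.714ms (2/7)
12. 1114.286ms @ 26/7 + 85.714ms (2/7)

note 10 onset = 22/7b = 942.857ms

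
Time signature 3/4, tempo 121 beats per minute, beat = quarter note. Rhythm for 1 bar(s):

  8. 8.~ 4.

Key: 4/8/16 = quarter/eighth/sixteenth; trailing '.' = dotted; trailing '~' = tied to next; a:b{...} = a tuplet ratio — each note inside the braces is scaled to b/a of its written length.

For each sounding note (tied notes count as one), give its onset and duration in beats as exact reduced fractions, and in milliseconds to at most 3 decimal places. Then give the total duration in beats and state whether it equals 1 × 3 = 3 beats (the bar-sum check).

1) 0.0ms=0b +371.901ms=3/4b
2) 371.901ms=3/4b +1115.702ms=9/4b
Σ=3b of 3 (121bpm 3/4) — PASS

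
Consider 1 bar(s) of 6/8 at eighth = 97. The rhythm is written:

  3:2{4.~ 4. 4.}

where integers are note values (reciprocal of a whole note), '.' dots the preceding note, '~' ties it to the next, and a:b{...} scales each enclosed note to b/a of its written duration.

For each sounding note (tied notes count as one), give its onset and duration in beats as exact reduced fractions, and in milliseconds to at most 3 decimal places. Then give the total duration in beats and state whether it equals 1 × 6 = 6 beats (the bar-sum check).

1) 0.0ms=0b +2474.227ms=4b
2) 2474.227ms=4b +1237.113ms=2b
Σ=6b of 6 (97bpm 6/8) — PASS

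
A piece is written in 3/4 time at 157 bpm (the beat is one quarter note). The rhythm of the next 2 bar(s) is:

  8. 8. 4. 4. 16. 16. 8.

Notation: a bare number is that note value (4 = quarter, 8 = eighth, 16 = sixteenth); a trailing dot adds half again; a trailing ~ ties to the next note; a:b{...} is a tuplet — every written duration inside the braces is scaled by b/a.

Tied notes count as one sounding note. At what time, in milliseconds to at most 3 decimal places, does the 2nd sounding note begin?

note 2 onset = 3/4b = 286.624ms

1. 0.0ms @ 0 + 286.624ms (3/4)
2. 286.624ms @ 3/4 + 286.624ms (3/4)
3. 573.248ms @ 3/2 + 573.248ms (3/2)
4. 1146.497ms @ 3 + 573.248ms (3/2)
5. 1719.745ms @ 9/2 + 143.312ms (3/8)
6. 1863.057ms @ 39/8 + 143.312ms (3/8)
7. 2006.369ms @ 21/4 + 286.624ms (3/4)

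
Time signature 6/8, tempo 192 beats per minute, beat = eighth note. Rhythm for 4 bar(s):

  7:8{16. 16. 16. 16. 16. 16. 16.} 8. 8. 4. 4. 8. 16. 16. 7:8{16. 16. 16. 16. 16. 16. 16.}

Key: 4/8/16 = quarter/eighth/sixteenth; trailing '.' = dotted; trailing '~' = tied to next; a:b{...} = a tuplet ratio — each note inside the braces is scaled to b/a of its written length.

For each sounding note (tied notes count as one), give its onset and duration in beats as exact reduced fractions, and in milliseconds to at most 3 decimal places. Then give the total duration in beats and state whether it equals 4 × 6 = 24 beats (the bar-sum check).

1) 0.0ms=0b +267.857ms=6/7b
2) 267.857ms=6/7b +267.857ms=6/7b
3) 535.714ms=12/7b +267.857ms=6/7b
4) 803.571ms=18/7b +267.857ms=6/7b
5) 1071.429ms=24/7b +267.857ms=6/7b
6) 1339.286ms=30/7b +267.857ms=6/7b
7) 1607.143ms=36/7b +267.857ms=6/7b
8) 1875.0ms=6b +468.75ms=3/2b
9) 2343.75ms=15/2b +468.75ms=3/2b
10) 2812.5ms=9b +937.5ms=3b
11) 3750.0ms=12b +937.5ms=3b
12) 4687.5ms=15b +468.75ms=3/2b
13) 5156.25ms=33/2b +234.375ms=3/4b
14) 5390.625ms=69/4b +234.375ms=3/4b
15) 5625.0ms=18b +267.857ms=6/7b
16) 5892.857ms=132/7b +267.857ms=6/7b
17) 6160.714ms=138/7b +267.857ms=6/7b
18) 6428.571ms=144/7b +267.857ms=6/7b
19) 6696.429ms=150/7b +267.857ms=6/7b
20) 6964.286ms=156/7b +267.857ms=6/7b
21) 7232.143ms=162/7b +267.857ms=6/7b
Σ=24b of 24 (192bpm 6/8) — PASS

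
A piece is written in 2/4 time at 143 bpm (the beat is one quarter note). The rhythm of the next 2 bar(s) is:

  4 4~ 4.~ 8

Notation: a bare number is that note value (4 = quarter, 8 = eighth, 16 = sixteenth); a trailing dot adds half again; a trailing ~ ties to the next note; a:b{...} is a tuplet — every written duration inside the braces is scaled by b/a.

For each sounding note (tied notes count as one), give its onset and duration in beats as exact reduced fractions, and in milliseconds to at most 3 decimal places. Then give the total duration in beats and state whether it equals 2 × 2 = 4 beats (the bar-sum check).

1) 0.0ms=0b +419.58ms=1b
2) 419.58ms=1b +1258.741ms=3b
Σ=4b of 4 (143bpm 2/4) — PASS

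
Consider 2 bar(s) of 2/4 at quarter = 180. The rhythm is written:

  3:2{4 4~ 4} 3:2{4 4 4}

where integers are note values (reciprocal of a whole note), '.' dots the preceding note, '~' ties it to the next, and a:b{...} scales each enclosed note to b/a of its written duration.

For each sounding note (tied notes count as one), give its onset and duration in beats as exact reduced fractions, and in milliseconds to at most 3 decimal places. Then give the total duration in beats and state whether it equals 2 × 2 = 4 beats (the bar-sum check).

1) 0.0ms=0b +222.222ms=2/3b
2) 222.222ms=2/3b +444.444ms=4/3b
3) 666.667ms=2b +222.222ms=2/3b
4) 888.889ms=8/3b +222.222ms=2/3b
5) 1111.111ms=10/3b +222.222ms=2/3b
Σ=4b of 4 (180bpm 2/4) — PASS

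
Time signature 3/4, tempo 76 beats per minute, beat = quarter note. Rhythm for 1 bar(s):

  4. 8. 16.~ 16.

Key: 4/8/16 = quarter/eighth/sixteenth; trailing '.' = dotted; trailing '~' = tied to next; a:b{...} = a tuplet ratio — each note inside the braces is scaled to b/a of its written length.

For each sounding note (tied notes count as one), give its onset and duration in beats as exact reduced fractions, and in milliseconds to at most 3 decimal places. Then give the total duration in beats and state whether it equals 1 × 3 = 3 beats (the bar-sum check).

1) 0.0ms=0b +1184.211ms=3/2b
2) 1184.211ms=3/2b +592.105ms=3/4b
3) 1776.316ms=9/4b +592.105ms=3/4b
Σ=3b of 3 (76bpm 3/4) — PASS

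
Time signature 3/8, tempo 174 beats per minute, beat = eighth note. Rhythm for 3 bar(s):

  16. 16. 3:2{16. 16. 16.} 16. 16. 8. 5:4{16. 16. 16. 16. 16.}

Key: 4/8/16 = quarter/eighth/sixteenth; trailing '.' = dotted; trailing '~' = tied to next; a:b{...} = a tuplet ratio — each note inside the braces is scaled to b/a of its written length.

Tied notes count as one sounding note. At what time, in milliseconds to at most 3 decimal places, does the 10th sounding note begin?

note 10 onset = 33/5b = 2275.862ms

1. 0.0ms @ 0 + 258.621ms (3/4)
2. 258.621ms @ 3/4 + 258.621ms (3/4)
3. 517.241ms @ 3/2 + 172.414ms (1/2)
4. 689.655ms @ 2 + 172.414ms (1/2)
5. 862.069ms @ 5/2 + 172.414ms (1/2)
6. 1034.483ms @ 3 + 258.621ms (3/4)
7. 1293.103ms @ 15/4 + 258.621ms (3/4)
8. 1551.724ms @ 9/2 + 517.241ms (3/2)
9. 2068.966ms @ 6 + 206.897ms (3/5)
10. 2275.862ms @ 33/5 + 206.897ms (3/5)
11. 2482.759ms @ 36/5 + 206.897ms (3/5)
12. 2689.655ms @ 39/5 + 206.897ms (3/5)
13. 2896.552ms @ 42/5 + 206.897ms (3/5)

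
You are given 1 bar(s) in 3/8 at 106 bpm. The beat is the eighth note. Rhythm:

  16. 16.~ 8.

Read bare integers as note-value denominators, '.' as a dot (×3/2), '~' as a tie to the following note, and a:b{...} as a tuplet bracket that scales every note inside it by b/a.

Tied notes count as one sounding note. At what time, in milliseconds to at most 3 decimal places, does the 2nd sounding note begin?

1. 0.0ms @ 0 + 424.528ms (3/4)
2. 424.528ms @ 3/4 + 1273.585ms (9/4)

note 2 onset = 3/4b = 424.528ms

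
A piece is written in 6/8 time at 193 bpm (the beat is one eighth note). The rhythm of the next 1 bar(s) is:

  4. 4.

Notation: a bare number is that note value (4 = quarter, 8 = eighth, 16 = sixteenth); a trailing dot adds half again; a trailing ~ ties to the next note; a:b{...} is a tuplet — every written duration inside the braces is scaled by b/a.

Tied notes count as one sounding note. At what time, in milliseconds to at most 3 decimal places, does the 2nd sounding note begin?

1. 0.0ms @ 0 + 932.642ms (3)
2. 932.642ms @ 3 + 932.642ms (3)

note 2 onset = 3b = 932.642ms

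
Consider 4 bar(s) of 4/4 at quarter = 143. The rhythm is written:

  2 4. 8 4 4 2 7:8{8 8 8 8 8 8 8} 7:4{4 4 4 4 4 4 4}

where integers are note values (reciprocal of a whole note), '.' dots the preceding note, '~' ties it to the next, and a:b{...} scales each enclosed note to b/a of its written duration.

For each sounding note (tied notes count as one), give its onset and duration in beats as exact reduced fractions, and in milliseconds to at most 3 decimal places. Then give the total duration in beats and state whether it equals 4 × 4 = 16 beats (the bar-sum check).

1) 0.0ms=0b +839.161ms=2b
2) 839.161ms=2b +629.371ms=3/2b
3) 1468.531ms=7/2b +209.79ms=1/2b
4) 1678.322ms=4b +419.58ms=1b
5) 2097.902ms=5b +419.58ms=1b
6) 2517.483ms=6b +839.161ms=2b
7) 3356.643ms=8b +239.76ms=4/7b
8) 3596.404ms=60/7b +239.76ms=4/7b
9) 3836.164ms=64/7b +239.76ms=4/7b
10) 4075.924ms=68/7b +239.76ms=4/7b
11) 4315.684ms=72/7b +239.76ms=4/7b
12) 4555.445ms=76/7b +239.76ms=4/7b
13) 4795.205ms=80/7b +239.76ms=4/7b
14) 5034.965ms=12b +239.76ms=4/7b
15) 5274.725ms=88/7b +239.76ms=4/7b
16) 5514.486ms=92/7b +239.76ms=4/7b
17) 5754.246ms=96/7b +239.76ms=4/7b
18) 5994.006ms=100/7b +239.76ms=4/7b
19) 6233.766ms=104/7b +239.76ms=4/7b
20) 6473.526ms=108/7b +239.76ms=4/7b
Σ=16b of 16 (143bpm 4/4) — PASS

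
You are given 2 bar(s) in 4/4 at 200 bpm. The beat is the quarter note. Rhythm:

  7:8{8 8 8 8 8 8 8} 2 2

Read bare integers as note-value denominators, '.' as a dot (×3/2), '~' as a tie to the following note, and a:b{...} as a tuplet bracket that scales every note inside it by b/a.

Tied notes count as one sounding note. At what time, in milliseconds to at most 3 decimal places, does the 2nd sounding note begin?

1. 0.0ms @ 0 + 171.429ms (4/7)
2. 171.429ms @ 4/7 + 171.429ms (4/7)
3. 342.857ms @ 8/7 + 171.429ms (4/7)
4. 514.286ms @ 12/7 + 171.429ms (4/7)
5. 685.714ms @ 16/7 + 171.429ms (4/7)
6. 857.143ms @ 20/7 + 171.429ms (4/7)
7. 1028.571ms @ 24/7 + 171.429ms (4/7)
8. 1200.0ms @ 4 + 600.0ms (2)
9. 1800.0ms @ 6 + 600.0ms (2)

note 2 onset = 4/7b = 171.429ms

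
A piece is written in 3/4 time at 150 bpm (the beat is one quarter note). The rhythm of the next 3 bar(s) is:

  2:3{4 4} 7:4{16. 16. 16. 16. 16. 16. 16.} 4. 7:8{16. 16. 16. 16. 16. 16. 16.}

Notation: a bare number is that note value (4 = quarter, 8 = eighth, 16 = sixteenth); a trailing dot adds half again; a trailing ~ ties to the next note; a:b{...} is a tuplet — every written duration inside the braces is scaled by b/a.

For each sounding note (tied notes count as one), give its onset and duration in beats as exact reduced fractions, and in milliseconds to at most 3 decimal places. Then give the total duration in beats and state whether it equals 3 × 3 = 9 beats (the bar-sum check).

1) 0.0ms=0b +600.0ms=3/2b
2) 600.0ms=3/2b +600.0ms=3/2b
3) 1200.0ms=3b +85.714ms=3/14b
4) 1285.714ms=45/14b +85.714ms=3/14b
5) 1371.429ms=24/7b +85.714ms=3/14b
6) 1457.143ms=51/14b +85.714ms=3/14b
7) 1542.857ms=27/7b +85.714ms=3/14b
8) 1628.571ms=57/14b +85.714ms=3/14b
9) 1714.286ms=30/7b +85.714ms=3/14b
10) 1800.0ms=9/2b +600.0ms=3/2b
11) 2400.0ms=6b +171.429ms=3/7b
12) 2571.429ms=45/7b +171.429ms=3/7b
13) 2742.857ms=48/7b +171.429ms=3/7b
14) 2914.286ms=51/7b +171.429ms=3/7b
15) 3085.714ms=54/7b +171.429ms=3/7b
16) 3257.143ms=57/7b +171.429ms=3/7b
17) 3428.571ms=60/7b +171.429ms=3/7b
Σ=9b of 9 (150bpm 3/4) — PASS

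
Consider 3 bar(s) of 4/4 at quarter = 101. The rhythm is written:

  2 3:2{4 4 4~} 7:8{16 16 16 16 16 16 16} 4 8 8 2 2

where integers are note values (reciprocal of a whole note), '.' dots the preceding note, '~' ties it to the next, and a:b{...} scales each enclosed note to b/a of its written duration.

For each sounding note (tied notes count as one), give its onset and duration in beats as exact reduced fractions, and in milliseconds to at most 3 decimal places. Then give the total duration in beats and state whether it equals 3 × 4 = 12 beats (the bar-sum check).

1) 0.0ms=0b +1188.119ms=2b
2) 1188.119ms=2b +396.04ms=2/3b
3) 1584.158ms=8/3b +396.04ms=2/3b
4) 1980.198ms=10/3b +565.771ms=20/21b
5) 2545.969ms=30/7b +169.731ms=2/7b
6) 2715.7ms=32/7b +169.731ms=2/7b
7) 2885.431ms=34/7b +169.731ms=2/7b
8) 3055.163ms=36/7b +169.731ms=2/7b
9) 3224.894ms=38/7b +169.731ms=2/7b
10) 3394.625ms=40/7b +169.731ms=2/7b
11) 3564.356ms=6b +594.059ms=1b
12) 4158.416ms=7b +297.03ms=1/2b
13) 4455.446ms=15/2b +297.03ms=1/2b
14) 4752.475ms=8b +1188.119ms=2b
15) 5940.594ms=10b +1188.119ms=2b
Σ=12b of 12 (101bpm 4/4) — PASS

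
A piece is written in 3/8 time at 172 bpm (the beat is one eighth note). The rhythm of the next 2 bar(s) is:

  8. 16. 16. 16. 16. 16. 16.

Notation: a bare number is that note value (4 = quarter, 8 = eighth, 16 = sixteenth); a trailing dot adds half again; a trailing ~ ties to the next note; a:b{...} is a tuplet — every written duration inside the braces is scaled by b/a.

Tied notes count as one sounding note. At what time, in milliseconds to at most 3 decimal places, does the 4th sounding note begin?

1. 0.0ms @ 0 + 523.256ms (3/2)
2. 523.256ms @ 3/2 + 261.628ms (3/4)
3. 784.884ms @ 9/4 + 261.628ms (3/4)
4. 1046.512ms @ 3 + 261.628ms (3/4)
5. 1308.14ms @ 15/4 + 261.628ms (3/4)
6. 1569.767ms @ 9/2 + 261.628ms (3/4)
7. 1831.395ms @ 21/4 + 261.628ms (3/4)

note 4 onset = 3b = 1046.512ms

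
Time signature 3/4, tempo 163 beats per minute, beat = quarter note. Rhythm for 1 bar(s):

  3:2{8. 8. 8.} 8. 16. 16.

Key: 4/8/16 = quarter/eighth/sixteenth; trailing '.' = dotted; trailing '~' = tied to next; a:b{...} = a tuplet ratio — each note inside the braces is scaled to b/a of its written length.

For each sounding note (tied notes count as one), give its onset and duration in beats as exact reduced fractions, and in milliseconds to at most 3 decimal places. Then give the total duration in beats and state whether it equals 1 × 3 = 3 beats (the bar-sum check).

1) 0.0ms=0b +184.049ms=1/2b
2) 184.049ms=1/2b +184.049ms=1/2b
3) 368.098ms=1b +184.049ms=1/2b
4) 552.147ms=3/2b +276.074ms=3/4b
5) 828.221ms=9/4b +138.037ms=3/8b
6) 966.258ms=21/8b +138.037ms=3/8b
Σ=3b of 3 (163bpm 3/4) — PASS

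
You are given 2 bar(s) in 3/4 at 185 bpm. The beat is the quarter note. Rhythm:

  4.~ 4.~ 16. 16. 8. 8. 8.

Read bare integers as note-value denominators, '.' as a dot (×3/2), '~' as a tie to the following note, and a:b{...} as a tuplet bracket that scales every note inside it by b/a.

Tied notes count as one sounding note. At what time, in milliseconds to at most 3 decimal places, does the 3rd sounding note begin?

1. 0.0ms @ 0 + 1094.595ms (27/8)
2. 1094.595ms @ 27/8 + 121.622ms (3/8)
3. 1216.216ms @ 15/4 + 243.243ms (3/4)
4. 1459.459ms @ 9/2 + 243.243ms (3/4)
5. 1702.703ms @ 21/4 + 243.243ms (3/4)

note 3 onset = 15/4b = 1216.216ms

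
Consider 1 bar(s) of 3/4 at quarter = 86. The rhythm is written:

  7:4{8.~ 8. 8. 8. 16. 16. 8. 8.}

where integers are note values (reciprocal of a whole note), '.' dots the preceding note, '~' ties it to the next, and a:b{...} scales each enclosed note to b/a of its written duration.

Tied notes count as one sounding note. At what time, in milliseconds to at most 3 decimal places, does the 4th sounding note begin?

note 4 onset = 12/7b = 1196.013ms

1. 0.0ms @ 0 + 598.007ms (6/7)
2. 598.007ms @ 6/7 + 299.003ms (3/7)
3. 897.01ms @ 9/7 + 299.003ms (3/7)
4. 1196.013ms @ 12/7 + 149.502ms (3/14)
5. 1345.515ms @ 27/14 + 149.502ms (3/14)
6. 1495.017ms @ 15/7 + 299.003ms (3/7)
7. 1794.02ms @ 18/7 + 299.003ms (3/7)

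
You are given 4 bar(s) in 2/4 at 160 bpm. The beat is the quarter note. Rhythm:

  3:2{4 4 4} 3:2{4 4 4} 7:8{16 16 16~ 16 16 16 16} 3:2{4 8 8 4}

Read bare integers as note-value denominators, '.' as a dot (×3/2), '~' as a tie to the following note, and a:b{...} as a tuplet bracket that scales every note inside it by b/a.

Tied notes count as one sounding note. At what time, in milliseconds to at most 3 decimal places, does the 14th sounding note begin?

1. 0.0ms @ 0 + 250.0ms (2/3)
2. 250.0ms @ 2/3 + 250.0ms (2/3)
3. 500.0ms @ 4/3 + 250.0ms (2/3)
4. 750.0ms @ 2 + 250.0ms (2/3)
5. 1000.0ms @ 8/3 + 250.0ms (2/3)
6. 1250.0ms @ 10/3 + 250.0ms (2/3)
7. 1500.0ms @ 4 + 107.143ms (2/7)
8. 1607.143ms @ 30/7 + 107.143ms (2/7)
9. 1714.286ms @ 32/7 + 214.286ms (4/7)
10. 1928.571ms @ 36/7 + 107.143ms (2/7)
11. 2035.714ms @ 38/7 + 107.143ms (2/7)
12. 2142.857ms @ 40/7 + 107.143ms (2/7)
13. 2250.0ms @ 6 + 250.0ms (2/3)
14. 2500.0ms @ 20/3 + 125.0ms (1/3)
15. 2625.0ms @ 7 + 125.0ms (1/3)
16. 2750.0ms @ 22/3 + 250.0ms (2/3)

note 14 onset = 20/3b = 2500.0ms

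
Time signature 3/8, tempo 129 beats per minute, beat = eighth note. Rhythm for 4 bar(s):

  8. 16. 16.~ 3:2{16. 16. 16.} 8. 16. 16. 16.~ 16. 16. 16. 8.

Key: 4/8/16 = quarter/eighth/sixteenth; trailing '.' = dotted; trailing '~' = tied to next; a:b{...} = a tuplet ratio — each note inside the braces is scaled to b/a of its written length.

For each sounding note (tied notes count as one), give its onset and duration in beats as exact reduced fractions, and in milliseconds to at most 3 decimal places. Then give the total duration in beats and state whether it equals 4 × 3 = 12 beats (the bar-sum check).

1) 0.0ms=0b +697.674ms=3/2b
2) 697.674ms=3/2b +348.837ms=3/4b
3) 1046.512ms=9/4b +581.395ms=5/4b
4) 1627.907ms=7/2b +232.558ms=1/2b
5) 1860.465ms=4b +232.558ms=1/2b
6) 2093.023ms=9/2b +697.674ms=3/2b
7) 2790.698ms=6b +348.837ms=3/4b
8) 3139.535ms=27/4b +348.837ms=3/4b
9) 3488.372ms=15/2b +697.674ms=3/2b
10) 4186.047ms=9b +348.837ms=3/4b
11) 4534.884ms=39/4b +348.837ms=3/4b
12) 4883.721ms=21/2b +697.674ms=3/2b
Σ=12b of 12 (129bpm 3/8) — PASS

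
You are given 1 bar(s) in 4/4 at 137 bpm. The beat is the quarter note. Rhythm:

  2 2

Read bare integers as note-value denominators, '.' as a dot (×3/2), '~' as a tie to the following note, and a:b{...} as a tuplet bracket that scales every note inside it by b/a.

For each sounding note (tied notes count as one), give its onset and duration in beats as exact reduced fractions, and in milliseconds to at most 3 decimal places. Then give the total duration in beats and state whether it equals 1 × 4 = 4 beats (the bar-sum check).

1) 0.0ms=0b +875.912ms=2b
2) 875.912ms=2b +875.912ms=2b
Σ=4b of 4 (137bpm 4/4) — PASS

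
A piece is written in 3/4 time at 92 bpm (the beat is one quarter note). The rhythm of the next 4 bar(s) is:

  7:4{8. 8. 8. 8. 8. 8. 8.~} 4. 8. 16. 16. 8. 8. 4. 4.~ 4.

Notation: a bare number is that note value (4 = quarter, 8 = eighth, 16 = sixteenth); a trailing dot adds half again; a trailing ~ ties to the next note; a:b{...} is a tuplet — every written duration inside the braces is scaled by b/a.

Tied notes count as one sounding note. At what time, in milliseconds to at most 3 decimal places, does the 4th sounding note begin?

1. 0.0ms @ 0 + 279.503ms (3/7)
2. 279.503ms @ 3/7 + 279.503ms (3/7)
3. 559.006ms @ 6/7 + 279.503ms (3/7)
4. 838.509ms @ 9/7 + 279.503ms (3/7)
5. 1118.012ms @ 12/7 + 279.503ms (3/7)
6. 1397.516ms @ 15/7 + 279.503ms (3/7)
7. 1677.019ms @ 18/7 + 1257.764ms (27/14)
8. 2934.783ms @ 9/2 + 489.13ms (3/4)
9. 3423.913ms @ 21/4 + 244.565ms (3/8)
10. 3668.478ms @ 45/8 + 244.565ms (3/8)
11. 3913.043ms @ 6 + 489.13ms (3/4)
12. 4402.174ms @ 27/4 + 489.13ms (3/4)
13. 4891.304ms @ 15/2 + 978.261ms (3/2)
14. 5869.565ms @ 9 + 1956.522ms (3)

note 4 onset = 9/7b = 838.509ms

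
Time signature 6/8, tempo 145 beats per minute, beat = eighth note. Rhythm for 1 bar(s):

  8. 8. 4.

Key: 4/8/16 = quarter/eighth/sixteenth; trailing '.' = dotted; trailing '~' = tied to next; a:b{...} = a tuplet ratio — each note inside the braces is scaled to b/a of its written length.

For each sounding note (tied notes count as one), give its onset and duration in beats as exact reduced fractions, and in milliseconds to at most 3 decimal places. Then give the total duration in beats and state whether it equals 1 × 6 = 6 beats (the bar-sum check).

1) 0.0ms=0b +620.69ms=3/2b
2) 620.69ms=3/2b +620.69ms=3/2b
3) 1241.379ms=3b +1241.379ms=3b
Σ=6b of 6 (145bpm 6/8) — PASS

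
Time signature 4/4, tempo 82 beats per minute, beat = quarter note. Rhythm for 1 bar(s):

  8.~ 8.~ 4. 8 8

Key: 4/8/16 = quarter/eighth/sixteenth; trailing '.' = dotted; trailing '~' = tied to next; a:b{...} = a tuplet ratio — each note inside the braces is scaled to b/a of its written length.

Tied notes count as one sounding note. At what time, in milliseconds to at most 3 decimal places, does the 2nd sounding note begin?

note 2 onset = 3b = 2195.122ms

1. 0.0ms @ 0 + 2195.122ms (3)
2. 2195.122ms @ 3 + 365.854ms (1/2)
3. 2560.976ms @ 7/2 + 365.854ms (1/2)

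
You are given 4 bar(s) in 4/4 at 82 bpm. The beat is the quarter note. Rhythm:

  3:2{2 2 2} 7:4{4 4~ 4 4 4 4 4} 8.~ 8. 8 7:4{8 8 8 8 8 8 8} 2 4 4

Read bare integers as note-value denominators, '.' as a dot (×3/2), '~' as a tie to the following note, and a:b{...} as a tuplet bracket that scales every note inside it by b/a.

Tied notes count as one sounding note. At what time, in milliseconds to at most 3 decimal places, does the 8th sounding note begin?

1. 0.0ms @ 0 + 975.61ms (4/3)
2. 975.61ms @ 4/3 + 975.61ms (4/3)
3. 1951.22ms @ 8/3 + 975.61ms (4/3)
4. 2926.829ms @ 4 + 418.118ms (4/7)
5. 3344.948ms @ 32/7 + 836.237ms (8/7)
6. 4181.185ms @ 40/7 + 418.118ms (4/7)
7. 4599.303ms @ 44/7 + 418.118ms (4/7)
8. 5017.422ms @ 48/7 + 418.118ms (4/7)
9. 5435.54ms @ 52/7 + 418.118ms (4/7)
10. 5853.659ms @ 8 + 1097.561ms (3/2)
11. 6951.22ms @ 19/2 + 365.854ms (1/2)
12. 7317.073ms @ 10 + 209.059ms (2/7)
13. 7526.132ms @ 72/7 + 209.059ms (2/7)
14. 7735.192ms @ 74/7 + 209.059ms (2/7)
15. 7944.251ms @ 76/7 + 209.059ms (2/7)
16. 8153.31ms @ 78/7 + 209.059ms (2/7)
17. 8362.369ms @ 80/7 + 209.059ms (2/7)
18. 8571.429ms @ 82/7 + 209.059ms (2/7)
19. 8780.488ms @ 12 + 1463.415ms (2)
20. 10243.902ms @ 14 + 731.707ms (1)
21. 10975.61ms @ 15 + 731.707ms (1)

note 8 onset = 48/7b = 5017.422ms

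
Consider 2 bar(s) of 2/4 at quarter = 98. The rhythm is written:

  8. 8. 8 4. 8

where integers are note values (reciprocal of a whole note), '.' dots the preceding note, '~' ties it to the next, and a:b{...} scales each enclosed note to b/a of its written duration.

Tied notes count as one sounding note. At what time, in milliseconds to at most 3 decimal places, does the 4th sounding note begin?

1. 0.0ms @ 0 + 459.184ms (3/4)
2. 459.184ms @ 3/4 + 459.184ms (3/4)
3. 918.367ms @ 3/2 + 306.122ms (1/2)
4. 1224.49ms @ 2 + 918.367ms (3/2)
5. 2142.857ms @ 7/2 + 306.122ms (1/2)

note 4 onset = 2b = 1224.49ms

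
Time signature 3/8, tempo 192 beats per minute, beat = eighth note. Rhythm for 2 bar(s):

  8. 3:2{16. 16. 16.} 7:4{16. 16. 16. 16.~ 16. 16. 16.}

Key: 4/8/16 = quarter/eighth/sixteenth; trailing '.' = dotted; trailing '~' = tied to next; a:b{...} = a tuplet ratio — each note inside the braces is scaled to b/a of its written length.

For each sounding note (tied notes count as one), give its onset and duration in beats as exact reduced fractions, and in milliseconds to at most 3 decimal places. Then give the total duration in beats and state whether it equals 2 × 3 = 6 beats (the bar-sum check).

1) 0.0ms=0b +468.75ms=3/2b
2) 468.75ms=3/2b +156.25ms=1/2b
3) 625.0ms=2b +156.25ms=1/2b
4) 781.25ms=5/2b +156.25ms=1/2b
5) 937.5ms=3b +133.929ms=3/7b
6) 1071.429ms=24/7b +133.929ms=3/7b
7) 1205.357ms=27/7b +133.929ms=3/7b
8) 1339.286ms=30/7b +267.857ms=6/7b
9) 1607.143ms=36/7b +133.929ms=3/7b
10) 1741.071ms=39/7b +133.929ms=3/7b
Σ=6b of 6 (192bpm 3/8) — PASS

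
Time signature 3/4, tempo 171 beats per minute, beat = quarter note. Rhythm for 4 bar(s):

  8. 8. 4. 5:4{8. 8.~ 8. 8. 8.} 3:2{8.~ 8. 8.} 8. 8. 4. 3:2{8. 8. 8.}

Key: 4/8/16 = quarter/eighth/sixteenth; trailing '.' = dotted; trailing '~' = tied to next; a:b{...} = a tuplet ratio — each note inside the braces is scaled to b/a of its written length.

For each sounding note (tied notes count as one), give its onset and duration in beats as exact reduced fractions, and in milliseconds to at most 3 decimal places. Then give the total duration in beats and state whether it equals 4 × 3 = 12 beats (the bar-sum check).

1) 0.0ms=0b +263.158ms=3/4b
2) 263.158ms=3/4b +263.158ms=3/4b
3) 526.316ms=3/2b +526.316ms=3/2b
4) 1052.632ms=3b +210.526ms=3/5b
5) 1263.158ms=18/5b +421.053ms=6/5b
6) 1684.211ms=24/5b +210.526ms=3/5b
7) 1894.737ms=27/5b +210.526ms=3/5b
8) 2105.263ms=6b +350.877ms=1b
9) 2456.14ms=7b +175.439ms=1/2b
10) 2631.579ms=15/2b +263.158ms=3/4b
11) 2894.737ms=33/4b +263.158ms=3/4b
12) 3157.895ms=9b +526.316ms=3/2b
13) 3684.211ms=21/2b +175.439ms=1/2b
14) 3859.649ms=11b +175.439ms=1/2b
15) 4035.088ms=23/2b +175.439ms=1/2b
Σ=12b of 12 (171bpm 3/4) — PASS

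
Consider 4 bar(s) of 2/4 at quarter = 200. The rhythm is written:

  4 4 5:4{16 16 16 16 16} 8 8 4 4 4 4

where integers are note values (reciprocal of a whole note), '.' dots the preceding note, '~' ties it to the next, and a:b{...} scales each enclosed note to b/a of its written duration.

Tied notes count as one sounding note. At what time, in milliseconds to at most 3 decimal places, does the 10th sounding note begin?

note 10 onset = 4b = 1200.0ms

1. 0.0ms @ 0 + 300.0ms (1)
2. 300.0ms @ 1 + 300.0ms (1)
3. 600.0ms @ 2 + 60.0ms (1/5)
4. 660.0ms @ 11/5 + 60.0ms (1/5)
5. 720.0ms @ 12/5 + 60.0ms (1/5)
6. 780.0ms @ 13/5 + 60.0ms (1/5)
7. 840.0ms @ 14/5 + 60.0ms (1/5)
8. 900.0ms @ 3 + 150.0ms (1/2)
9. 1050.0ms @ 7/2 + 150.0ms (1/2)
10. 1200.0ms @ 4 + 300.0ms (1)
11. 1500.0ms @ 5 + 300.0ms (1)
12. 1800.0ms @ 6 + 300.0ms (1)
13. 2100.0ms @ 7 + 300.0ms (1)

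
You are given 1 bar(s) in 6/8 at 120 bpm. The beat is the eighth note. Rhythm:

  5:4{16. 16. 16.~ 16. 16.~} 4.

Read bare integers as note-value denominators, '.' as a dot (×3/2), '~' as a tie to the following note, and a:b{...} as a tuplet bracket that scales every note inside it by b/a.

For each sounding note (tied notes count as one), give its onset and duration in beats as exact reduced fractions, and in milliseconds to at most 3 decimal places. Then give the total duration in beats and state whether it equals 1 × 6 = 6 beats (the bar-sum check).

1) 0.0ms=0b +300.0ms=3/5b
2) 300.0ms=3/5b +300.0ms=3/5b
3) 600.0ms=6/5b +600.0ms=6/5b
4) 1200.0ms=12/5b +1800.0ms=18/5b
Σ=6b of 6 (120bpm 6/8) — PASS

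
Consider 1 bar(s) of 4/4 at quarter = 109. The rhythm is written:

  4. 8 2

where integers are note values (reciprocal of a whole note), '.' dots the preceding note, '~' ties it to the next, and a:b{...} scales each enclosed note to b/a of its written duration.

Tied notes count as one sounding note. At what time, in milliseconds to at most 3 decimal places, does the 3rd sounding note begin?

1. 0.0ms @ 0 + 825.688ms (3/2)
2. 825.688ms @ 3/2 + 275.229ms (1/2)
3. 1100.917ms @ 2 + 1100.917ms (2)

note 3 onset = 2b = 1100.917ms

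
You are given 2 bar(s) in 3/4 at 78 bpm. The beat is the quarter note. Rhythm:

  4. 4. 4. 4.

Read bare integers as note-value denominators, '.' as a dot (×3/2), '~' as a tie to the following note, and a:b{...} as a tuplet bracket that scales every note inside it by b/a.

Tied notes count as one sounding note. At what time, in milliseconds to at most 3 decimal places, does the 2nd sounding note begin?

note 2 onset = 3/2b = 1153.846ms

1. 0.0ms @ 0 + 1153.846ms (3/2)
2. 1153.846ms @ 3/2 + 1153.846ms (3/2)
3. 2307.692ms @ 3 + 1153.846ms (3/2)
4. 3461.538ms @ 9/2 + 1153.846ms (3/2)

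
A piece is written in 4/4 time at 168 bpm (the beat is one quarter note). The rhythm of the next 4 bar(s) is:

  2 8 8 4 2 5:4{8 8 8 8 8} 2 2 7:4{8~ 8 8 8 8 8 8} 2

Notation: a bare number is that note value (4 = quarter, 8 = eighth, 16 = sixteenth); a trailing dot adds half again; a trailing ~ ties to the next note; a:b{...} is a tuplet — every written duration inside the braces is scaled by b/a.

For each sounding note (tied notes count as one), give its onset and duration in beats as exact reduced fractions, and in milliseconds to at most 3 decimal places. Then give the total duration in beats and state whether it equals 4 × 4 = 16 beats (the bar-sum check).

1) 0.0ms=0b +714.286ms=2b
2) 714.286ms=2b +178.571ms=1/2b
3) 892.857ms=5/2b +178.571ms=1/2b
4) 1071.429ms=3b +357.143ms=1b
5) 1428.571ms=4b +714.286ms=2b
6) 2142.857ms=6b +142.857ms=2/5b
7) 2285.714ms=32/5b +142.857ms=2/5b
8) 2428.571ms=34/5b +142.857ms=2/5b
9) 2571.429ms=36/5b +142.857ms=2/5b
10) 2714.286ms=38/5b +142.857ms=2/5b
11) 2857.143ms=8b +714.286ms=2b
12) 3571.429ms=10b +714.286ms=2b
13) 4285.714ms=12b +204.082ms=4/7b
14) 4489.796ms=88/7b +102.041ms=2/7b
15) 4591.837ms=90/7b +102.041ms=2/7b
16) 4693.878ms=92/7b +102.041ms=2/7b
17) 4795.918ms=94/7b +102.041ms=2/7b
18) 4897.959ms=96/7b +102.041ms=2/7b
19) 5000.0ms=14b +714.286ms=2b
Σ=16b of 16 (168bpm 4/4) — PASS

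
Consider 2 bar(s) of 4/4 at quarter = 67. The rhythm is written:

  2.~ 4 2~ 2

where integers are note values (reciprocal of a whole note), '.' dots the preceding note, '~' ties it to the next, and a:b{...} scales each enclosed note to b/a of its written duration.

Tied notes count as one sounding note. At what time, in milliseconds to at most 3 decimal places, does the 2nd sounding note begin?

1. 0.0ms @ 0 + 3582.09ms (4)
2. 3582.09ms @ 4 + 3582.09ms (4)

note 2 onset = 4b = 3582.09ms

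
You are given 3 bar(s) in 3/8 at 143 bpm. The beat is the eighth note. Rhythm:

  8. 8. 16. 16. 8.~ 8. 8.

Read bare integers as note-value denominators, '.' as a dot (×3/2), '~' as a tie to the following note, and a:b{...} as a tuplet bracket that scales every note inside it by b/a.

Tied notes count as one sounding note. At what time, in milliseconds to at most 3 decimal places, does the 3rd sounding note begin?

1. 0.0ms @ 0 + 629.371ms (3/2)
2. 629.371ms @ 3/2 + 629.371ms (3/2)
3. 1258.741ms @ 3 + 314.685ms (3/4)
4. 1573.427ms @ 15/4 + 314.685ms (3/4)
5. 1888.112ms @ 9/2 + 1258.741ms (3)
6. 3146.853ms @ 15/2 + 629.371ms (3/2)

note 3 onset = 3b = 1258.741ms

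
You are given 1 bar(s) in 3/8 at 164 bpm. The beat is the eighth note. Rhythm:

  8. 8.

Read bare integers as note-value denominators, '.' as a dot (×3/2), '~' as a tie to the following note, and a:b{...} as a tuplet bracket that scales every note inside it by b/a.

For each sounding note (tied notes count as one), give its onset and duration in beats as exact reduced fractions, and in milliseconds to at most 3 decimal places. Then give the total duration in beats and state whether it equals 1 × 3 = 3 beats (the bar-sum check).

1) 0.0ms=0b +548.78ms=3/2b
2) 548.78ms=3/2b +548.78ms=3/2b
Σ=3b of 3 (164bpm 3/8) — PASS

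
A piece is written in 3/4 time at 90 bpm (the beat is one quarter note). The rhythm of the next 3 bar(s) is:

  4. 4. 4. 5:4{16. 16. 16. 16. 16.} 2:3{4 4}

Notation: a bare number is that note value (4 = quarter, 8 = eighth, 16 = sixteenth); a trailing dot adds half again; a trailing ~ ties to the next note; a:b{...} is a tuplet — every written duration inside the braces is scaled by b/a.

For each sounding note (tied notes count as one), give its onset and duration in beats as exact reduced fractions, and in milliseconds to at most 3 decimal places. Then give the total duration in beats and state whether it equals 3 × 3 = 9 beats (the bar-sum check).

1) 0.0ms=0b +1000.0ms=3/2b
2) 1000.0ms=3/2b +1000.0ms=3/2b
3) 2000.0ms=3b +1000.0ms=3/2b
4) 3000.0ms=9/2b +200.0ms=3/10b
5) 3200.0ms=24/5b +200.0ms=3/10b
6) 3400.0ms=51/10b +200.0ms=3/10b
7) 3600.0ms=27/5b +200.0ms=3/10b
8) 3800.0ms=57/10b +200.0ms=3/10b
9) 4000.0ms=6b +1000.0ms=3/2b
10) 5000.0ms=15/2b +1000.0ms=3/2b
Σ=9b of 9 (90bpm 3/4) — PASS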